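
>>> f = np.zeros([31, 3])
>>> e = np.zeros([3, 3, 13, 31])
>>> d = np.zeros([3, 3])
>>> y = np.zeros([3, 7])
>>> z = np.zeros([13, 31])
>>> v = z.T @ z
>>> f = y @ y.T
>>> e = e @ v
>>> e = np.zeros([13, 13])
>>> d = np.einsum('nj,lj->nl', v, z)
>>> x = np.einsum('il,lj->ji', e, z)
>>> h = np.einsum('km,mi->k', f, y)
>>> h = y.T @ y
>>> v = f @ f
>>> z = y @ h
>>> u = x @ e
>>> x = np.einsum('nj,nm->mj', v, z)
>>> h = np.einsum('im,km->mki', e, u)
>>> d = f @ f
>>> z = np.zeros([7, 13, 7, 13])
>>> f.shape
(3, 3)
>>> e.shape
(13, 13)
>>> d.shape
(3, 3)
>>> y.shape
(3, 7)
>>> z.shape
(7, 13, 7, 13)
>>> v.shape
(3, 3)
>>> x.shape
(7, 3)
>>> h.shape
(13, 31, 13)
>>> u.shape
(31, 13)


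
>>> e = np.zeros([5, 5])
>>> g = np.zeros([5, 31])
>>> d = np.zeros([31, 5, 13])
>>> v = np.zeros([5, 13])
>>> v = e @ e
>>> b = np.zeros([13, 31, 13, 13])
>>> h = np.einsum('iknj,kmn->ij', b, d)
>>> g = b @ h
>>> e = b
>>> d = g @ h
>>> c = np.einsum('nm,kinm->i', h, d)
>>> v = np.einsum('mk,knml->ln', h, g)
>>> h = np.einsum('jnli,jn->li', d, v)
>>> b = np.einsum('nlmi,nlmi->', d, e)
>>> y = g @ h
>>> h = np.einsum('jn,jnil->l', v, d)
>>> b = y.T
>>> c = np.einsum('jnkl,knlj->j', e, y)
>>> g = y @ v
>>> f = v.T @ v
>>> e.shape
(13, 31, 13, 13)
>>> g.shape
(13, 31, 13, 31)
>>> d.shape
(13, 31, 13, 13)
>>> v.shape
(13, 31)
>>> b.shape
(13, 13, 31, 13)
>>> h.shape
(13,)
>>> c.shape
(13,)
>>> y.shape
(13, 31, 13, 13)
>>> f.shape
(31, 31)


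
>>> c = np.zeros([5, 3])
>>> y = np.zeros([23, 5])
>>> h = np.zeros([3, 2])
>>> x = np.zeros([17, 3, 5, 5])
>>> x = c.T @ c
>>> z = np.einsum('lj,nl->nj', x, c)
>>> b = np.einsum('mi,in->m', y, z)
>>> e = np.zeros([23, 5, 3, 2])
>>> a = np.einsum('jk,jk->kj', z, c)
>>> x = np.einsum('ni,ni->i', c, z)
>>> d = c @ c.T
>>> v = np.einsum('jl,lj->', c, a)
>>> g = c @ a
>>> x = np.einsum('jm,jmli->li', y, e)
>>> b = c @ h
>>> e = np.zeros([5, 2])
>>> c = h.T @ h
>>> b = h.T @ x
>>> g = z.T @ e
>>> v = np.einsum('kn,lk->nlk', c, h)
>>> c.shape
(2, 2)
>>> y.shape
(23, 5)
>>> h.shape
(3, 2)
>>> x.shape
(3, 2)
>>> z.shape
(5, 3)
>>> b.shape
(2, 2)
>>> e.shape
(5, 2)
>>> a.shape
(3, 5)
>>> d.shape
(5, 5)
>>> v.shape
(2, 3, 2)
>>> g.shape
(3, 2)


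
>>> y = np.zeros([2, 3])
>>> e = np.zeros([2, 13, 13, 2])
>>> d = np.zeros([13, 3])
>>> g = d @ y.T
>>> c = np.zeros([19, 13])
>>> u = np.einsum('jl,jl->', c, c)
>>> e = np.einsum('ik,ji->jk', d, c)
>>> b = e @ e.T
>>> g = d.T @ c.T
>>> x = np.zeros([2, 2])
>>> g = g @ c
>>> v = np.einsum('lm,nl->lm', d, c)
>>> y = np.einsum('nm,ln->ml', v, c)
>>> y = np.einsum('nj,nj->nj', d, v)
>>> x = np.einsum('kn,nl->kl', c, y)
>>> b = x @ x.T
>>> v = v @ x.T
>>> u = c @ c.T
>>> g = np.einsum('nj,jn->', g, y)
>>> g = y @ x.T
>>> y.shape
(13, 3)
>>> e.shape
(19, 3)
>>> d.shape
(13, 3)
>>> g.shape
(13, 19)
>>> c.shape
(19, 13)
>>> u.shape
(19, 19)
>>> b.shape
(19, 19)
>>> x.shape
(19, 3)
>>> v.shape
(13, 19)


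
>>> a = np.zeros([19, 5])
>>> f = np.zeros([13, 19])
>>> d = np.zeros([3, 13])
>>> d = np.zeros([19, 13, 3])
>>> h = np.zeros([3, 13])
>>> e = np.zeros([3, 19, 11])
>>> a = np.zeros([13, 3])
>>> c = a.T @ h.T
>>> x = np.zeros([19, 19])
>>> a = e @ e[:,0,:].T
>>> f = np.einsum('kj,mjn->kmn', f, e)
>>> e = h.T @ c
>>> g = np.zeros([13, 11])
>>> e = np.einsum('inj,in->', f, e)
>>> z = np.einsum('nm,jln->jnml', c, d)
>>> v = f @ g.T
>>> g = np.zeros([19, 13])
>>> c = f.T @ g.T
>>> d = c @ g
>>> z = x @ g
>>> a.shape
(3, 19, 3)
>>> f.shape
(13, 3, 11)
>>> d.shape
(11, 3, 13)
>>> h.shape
(3, 13)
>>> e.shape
()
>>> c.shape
(11, 3, 19)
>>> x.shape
(19, 19)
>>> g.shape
(19, 13)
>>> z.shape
(19, 13)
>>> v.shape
(13, 3, 13)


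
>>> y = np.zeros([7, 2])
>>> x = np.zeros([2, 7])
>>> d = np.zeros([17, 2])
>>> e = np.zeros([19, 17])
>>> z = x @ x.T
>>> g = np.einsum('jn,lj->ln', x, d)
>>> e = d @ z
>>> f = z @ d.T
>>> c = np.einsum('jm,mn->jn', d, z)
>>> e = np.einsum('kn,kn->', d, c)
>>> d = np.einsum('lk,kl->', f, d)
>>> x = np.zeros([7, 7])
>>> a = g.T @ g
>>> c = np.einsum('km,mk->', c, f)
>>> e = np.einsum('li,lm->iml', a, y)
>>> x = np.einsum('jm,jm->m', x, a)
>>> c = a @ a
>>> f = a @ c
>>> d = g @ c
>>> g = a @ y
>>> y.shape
(7, 2)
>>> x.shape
(7,)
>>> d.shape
(17, 7)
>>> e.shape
(7, 2, 7)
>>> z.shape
(2, 2)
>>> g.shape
(7, 2)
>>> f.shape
(7, 7)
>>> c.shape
(7, 7)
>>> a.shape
(7, 7)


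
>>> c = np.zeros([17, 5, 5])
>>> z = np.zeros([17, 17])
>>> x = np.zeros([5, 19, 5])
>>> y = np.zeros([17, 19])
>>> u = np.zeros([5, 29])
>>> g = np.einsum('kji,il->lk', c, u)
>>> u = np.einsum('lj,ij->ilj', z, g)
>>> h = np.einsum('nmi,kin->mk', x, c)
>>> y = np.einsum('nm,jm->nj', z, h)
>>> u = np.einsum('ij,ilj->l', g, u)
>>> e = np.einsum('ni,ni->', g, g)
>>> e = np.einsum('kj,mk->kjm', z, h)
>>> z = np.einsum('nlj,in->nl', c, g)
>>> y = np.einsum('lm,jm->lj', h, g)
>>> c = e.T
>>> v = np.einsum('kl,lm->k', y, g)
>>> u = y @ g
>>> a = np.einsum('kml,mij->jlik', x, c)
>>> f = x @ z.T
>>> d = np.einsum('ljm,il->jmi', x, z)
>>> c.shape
(19, 17, 17)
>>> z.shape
(17, 5)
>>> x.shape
(5, 19, 5)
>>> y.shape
(19, 29)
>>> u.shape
(19, 17)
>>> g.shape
(29, 17)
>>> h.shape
(19, 17)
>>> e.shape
(17, 17, 19)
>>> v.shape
(19,)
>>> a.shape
(17, 5, 17, 5)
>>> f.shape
(5, 19, 17)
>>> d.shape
(19, 5, 17)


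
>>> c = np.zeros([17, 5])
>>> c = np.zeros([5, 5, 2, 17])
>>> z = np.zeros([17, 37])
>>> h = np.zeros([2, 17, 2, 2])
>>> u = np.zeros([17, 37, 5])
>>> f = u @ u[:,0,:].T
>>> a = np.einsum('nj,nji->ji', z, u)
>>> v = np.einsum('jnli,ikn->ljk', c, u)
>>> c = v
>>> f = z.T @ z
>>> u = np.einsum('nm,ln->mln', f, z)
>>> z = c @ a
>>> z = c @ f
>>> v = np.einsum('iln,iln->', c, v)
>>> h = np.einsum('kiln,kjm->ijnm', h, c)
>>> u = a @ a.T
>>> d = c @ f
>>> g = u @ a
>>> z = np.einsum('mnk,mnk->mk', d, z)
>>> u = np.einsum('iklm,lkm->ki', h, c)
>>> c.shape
(2, 5, 37)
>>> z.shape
(2, 37)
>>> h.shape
(17, 5, 2, 37)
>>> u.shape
(5, 17)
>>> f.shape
(37, 37)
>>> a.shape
(37, 5)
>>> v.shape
()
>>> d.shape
(2, 5, 37)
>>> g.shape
(37, 5)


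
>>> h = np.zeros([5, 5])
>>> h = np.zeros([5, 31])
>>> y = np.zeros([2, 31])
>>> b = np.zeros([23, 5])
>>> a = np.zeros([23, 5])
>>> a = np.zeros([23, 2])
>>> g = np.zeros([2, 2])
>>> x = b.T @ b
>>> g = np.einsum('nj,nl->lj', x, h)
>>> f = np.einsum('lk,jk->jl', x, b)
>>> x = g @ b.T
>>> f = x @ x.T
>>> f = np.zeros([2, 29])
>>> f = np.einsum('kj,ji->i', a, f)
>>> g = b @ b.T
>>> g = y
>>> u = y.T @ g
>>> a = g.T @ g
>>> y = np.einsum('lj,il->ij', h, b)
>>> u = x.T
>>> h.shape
(5, 31)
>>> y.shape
(23, 31)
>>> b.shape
(23, 5)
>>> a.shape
(31, 31)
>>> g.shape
(2, 31)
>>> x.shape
(31, 23)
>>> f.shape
(29,)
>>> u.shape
(23, 31)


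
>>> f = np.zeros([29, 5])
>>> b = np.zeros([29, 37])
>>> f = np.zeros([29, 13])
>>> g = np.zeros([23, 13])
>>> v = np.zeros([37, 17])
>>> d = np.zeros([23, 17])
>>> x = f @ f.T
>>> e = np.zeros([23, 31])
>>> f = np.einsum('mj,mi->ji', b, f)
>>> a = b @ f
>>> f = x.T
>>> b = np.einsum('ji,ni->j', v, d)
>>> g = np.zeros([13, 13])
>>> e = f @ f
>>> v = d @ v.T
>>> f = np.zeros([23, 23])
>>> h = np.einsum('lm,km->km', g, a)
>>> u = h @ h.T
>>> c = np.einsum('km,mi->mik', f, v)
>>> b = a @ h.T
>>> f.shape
(23, 23)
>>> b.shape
(29, 29)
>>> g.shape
(13, 13)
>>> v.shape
(23, 37)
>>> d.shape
(23, 17)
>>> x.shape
(29, 29)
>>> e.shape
(29, 29)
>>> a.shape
(29, 13)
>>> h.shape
(29, 13)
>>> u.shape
(29, 29)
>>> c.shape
(23, 37, 23)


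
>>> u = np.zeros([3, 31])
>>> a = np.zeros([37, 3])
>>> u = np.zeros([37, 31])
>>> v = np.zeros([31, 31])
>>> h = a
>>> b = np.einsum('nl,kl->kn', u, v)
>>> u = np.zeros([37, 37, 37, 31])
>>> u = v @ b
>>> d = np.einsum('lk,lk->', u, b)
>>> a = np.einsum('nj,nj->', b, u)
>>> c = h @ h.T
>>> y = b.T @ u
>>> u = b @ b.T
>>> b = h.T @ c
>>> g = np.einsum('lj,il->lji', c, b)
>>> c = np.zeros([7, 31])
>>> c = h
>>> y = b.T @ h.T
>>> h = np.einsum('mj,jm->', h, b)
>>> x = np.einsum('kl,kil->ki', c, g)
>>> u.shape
(31, 31)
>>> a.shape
()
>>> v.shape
(31, 31)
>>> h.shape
()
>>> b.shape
(3, 37)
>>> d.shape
()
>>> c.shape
(37, 3)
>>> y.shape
(37, 37)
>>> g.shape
(37, 37, 3)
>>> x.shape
(37, 37)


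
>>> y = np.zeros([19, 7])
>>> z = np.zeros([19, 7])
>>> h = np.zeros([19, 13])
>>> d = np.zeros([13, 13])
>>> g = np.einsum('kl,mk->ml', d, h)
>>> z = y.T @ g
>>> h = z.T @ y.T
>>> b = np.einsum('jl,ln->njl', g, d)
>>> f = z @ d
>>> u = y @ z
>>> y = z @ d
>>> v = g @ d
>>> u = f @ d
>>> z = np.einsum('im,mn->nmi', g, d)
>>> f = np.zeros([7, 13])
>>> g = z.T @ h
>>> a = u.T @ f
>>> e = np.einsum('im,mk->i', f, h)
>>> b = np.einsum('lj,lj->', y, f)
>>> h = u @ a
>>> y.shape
(7, 13)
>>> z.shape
(13, 13, 19)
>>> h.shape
(7, 13)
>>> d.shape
(13, 13)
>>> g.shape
(19, 13, 19)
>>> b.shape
()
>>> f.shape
(7, 13)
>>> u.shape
(7, 13)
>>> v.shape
(19, 13)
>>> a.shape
(13, 13)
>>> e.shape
(7,)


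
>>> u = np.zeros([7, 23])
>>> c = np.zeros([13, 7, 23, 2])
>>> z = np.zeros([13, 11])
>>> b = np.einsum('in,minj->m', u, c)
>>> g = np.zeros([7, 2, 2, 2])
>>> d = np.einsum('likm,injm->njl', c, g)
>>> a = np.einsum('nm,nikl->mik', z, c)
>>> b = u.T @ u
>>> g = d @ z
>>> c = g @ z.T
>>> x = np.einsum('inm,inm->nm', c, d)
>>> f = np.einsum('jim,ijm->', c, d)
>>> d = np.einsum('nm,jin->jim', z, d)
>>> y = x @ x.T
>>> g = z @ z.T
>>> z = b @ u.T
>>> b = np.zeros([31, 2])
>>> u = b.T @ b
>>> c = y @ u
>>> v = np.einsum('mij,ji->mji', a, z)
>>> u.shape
(2, 2)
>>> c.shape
(2, 2)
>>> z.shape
(23, 7)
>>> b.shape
(31, 2)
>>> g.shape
(13, 13)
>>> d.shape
(2, 2, 11)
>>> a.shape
(11, 7, 23)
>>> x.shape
(2, 13)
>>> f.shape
()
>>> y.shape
(2, 2)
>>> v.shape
(11, 23, 7)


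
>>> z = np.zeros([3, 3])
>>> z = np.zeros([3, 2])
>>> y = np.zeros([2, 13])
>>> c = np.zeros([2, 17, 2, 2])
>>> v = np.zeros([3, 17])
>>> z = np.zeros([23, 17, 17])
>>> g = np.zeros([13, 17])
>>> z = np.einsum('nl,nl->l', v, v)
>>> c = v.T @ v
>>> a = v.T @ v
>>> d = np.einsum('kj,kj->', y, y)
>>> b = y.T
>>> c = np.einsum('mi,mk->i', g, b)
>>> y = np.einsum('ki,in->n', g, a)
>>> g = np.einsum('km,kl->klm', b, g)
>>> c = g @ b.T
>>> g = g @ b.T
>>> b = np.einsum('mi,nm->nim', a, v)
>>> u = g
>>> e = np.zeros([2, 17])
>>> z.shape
(17,)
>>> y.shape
(17,)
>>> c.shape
(13, 17, 13)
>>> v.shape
(3, 17)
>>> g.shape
(13, 17, 13)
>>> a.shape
(17, 17)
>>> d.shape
()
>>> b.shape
(3, 17, 17)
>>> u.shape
(13, 17, 13)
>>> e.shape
(2, 17)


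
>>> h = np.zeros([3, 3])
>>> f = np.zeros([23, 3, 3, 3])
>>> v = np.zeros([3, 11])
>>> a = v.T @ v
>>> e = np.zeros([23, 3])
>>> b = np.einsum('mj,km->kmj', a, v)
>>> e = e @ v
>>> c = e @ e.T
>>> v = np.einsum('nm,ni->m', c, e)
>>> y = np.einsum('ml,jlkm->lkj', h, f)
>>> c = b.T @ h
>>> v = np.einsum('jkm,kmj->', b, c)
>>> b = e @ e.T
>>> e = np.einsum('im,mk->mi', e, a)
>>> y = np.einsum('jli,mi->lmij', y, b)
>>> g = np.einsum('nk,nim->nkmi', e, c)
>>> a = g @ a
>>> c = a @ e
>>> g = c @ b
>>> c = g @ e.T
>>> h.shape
(3, 3)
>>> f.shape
(23, 3, 3, 3)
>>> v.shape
()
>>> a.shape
(11, 23, 3, 11)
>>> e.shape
(11, 23)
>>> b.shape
(23, 23)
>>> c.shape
(11, 23, 3, 11)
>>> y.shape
(3, 23, 23, 3)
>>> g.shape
(11, 23, 3, 23)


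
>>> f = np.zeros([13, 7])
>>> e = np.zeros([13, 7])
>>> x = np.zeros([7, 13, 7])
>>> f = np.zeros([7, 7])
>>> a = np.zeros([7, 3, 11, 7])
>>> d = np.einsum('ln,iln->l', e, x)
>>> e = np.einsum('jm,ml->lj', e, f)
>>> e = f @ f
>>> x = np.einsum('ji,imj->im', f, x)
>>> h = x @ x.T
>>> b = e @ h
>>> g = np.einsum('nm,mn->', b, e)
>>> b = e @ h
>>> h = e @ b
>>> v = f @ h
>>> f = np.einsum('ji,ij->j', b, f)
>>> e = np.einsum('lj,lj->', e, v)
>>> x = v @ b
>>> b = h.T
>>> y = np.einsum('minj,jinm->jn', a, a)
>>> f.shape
(7,)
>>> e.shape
()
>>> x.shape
(7, 7)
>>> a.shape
(7, 3, 11, 7)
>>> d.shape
(13,)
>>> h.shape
(7, 7)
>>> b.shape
(7, 7)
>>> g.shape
()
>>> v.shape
(7, 7)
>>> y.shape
(7, 11)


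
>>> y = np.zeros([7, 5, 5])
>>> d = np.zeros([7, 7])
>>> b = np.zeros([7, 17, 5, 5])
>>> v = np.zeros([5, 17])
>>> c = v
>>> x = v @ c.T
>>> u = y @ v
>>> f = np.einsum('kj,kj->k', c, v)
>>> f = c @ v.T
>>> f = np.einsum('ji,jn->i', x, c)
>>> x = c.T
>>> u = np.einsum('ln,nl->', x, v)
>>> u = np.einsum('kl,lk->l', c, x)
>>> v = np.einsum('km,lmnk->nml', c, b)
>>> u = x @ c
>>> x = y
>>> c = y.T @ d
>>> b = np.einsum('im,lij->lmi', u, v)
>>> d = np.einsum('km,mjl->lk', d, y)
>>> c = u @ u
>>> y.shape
(7, 5, 5)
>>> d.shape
(5, 7)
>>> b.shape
(5, 17, 17)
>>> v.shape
(5, 17, 7)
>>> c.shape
(17, 17)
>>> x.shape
(7, 5, 5)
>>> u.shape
(17, 17)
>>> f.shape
(5,)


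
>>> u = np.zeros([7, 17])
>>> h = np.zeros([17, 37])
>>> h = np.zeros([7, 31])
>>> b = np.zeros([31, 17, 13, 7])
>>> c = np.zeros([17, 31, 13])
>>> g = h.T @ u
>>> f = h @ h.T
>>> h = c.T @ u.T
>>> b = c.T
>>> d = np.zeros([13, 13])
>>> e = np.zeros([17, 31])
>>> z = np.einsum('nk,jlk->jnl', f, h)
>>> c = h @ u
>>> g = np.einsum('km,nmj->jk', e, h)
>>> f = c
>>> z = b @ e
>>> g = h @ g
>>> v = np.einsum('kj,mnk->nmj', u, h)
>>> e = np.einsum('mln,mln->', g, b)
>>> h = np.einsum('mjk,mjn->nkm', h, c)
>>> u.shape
(7, 17)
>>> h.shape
(17, 7, 13)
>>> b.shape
(13, 31, 17)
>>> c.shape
(13, 31, 17)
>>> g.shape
(13, 31, 17)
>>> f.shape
(13, 31, 17)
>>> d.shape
(13, 13)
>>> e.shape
()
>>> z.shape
(13, 31, 31)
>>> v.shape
(31, 13, 17)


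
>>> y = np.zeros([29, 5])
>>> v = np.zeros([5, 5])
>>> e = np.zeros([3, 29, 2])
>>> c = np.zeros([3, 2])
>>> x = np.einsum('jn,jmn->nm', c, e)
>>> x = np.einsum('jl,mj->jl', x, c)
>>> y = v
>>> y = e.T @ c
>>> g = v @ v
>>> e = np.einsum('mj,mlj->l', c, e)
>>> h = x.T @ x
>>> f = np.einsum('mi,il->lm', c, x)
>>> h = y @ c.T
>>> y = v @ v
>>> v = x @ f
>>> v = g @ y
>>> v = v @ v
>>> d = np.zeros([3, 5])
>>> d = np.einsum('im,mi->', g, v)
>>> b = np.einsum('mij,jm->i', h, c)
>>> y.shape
(5, 5)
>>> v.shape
(5, 5)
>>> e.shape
(29,)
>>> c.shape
(3, 2)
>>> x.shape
(2, 29)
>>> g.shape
(5, 5)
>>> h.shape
(2, 29, 3)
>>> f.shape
(29, 3)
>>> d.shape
()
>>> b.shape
(29,)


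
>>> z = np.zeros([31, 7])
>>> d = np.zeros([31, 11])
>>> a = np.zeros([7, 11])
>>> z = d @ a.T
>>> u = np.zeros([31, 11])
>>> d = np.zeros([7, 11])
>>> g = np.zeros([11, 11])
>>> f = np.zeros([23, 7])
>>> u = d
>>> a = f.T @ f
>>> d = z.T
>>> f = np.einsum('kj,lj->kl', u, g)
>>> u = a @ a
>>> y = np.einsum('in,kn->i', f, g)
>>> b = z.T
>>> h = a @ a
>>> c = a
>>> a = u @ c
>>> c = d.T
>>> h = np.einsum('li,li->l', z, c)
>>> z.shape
(31, 7)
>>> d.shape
(7, 31)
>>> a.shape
(7, 7)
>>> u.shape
(7, 7)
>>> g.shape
(11, 11)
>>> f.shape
(7, 11)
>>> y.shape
(7,)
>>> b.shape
(7, 31)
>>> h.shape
(31,)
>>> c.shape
(31, 7)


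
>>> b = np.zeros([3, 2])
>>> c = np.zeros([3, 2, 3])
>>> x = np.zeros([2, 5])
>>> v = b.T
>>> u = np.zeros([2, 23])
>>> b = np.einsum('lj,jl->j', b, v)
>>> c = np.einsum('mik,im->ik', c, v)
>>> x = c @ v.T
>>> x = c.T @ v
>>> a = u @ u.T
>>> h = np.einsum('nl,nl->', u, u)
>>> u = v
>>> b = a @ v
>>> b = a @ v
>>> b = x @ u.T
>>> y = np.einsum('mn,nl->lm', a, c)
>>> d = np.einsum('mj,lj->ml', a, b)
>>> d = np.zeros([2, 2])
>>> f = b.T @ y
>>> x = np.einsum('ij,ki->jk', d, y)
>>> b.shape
(3, 2)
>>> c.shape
(2, 3)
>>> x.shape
(2, 3)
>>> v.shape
(2, 3)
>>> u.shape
(2, 3)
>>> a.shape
(2, 2)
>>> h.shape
()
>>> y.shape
(3, 2)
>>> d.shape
(2, 2)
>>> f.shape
(2, 2)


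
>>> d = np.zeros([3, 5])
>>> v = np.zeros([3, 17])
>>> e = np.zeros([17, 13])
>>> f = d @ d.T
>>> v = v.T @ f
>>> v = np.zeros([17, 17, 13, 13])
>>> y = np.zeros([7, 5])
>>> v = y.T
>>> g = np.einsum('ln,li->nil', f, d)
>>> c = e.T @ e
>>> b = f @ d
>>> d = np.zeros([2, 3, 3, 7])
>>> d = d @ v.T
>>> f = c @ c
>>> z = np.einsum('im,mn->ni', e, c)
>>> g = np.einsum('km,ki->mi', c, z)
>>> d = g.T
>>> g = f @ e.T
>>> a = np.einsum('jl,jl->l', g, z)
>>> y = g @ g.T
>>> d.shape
(17, 13)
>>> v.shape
(5, 7)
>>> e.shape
(17, 13)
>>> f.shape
(13, 13)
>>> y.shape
(13, 13)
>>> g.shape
(13, 17)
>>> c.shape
(13, 13)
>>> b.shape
(3, 5)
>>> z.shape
(13, 17)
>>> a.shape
(17,)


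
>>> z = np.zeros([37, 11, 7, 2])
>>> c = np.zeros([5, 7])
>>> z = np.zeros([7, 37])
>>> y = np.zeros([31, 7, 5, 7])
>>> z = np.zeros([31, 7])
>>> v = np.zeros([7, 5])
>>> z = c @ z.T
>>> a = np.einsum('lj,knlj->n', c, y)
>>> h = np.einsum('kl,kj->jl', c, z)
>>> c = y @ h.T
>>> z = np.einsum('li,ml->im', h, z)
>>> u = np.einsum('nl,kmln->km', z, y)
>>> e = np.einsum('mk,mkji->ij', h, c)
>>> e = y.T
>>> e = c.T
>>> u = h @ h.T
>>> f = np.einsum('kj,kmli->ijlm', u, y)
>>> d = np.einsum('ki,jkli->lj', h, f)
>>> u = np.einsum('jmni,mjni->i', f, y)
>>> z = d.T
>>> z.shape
(7, 5)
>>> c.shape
(31, 7, 5, 31)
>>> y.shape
(31, 7, 5, 7)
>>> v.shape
(7, 5)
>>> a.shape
(7,)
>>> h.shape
(31, 7)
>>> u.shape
(7,)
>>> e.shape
(31, 5, 7, 31)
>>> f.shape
(7, 31, 5, 7)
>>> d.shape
(5, 7)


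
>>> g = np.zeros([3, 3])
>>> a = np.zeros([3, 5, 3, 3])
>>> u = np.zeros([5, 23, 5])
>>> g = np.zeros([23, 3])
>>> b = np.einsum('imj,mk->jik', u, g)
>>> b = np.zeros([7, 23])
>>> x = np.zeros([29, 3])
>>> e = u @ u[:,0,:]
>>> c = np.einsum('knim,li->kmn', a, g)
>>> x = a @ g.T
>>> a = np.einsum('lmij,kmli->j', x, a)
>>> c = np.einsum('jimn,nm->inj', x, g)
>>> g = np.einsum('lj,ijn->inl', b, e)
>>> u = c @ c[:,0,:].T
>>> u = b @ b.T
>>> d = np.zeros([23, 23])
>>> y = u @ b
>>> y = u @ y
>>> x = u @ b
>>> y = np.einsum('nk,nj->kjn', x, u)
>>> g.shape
(5, 5, 7)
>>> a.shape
(23,)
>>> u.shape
(7, 7)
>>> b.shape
(7, 23)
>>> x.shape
(7, 23)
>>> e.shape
(5, 23, 5)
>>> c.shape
(5, 23, 3)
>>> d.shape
(23, 23)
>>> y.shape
(23, 7, 7)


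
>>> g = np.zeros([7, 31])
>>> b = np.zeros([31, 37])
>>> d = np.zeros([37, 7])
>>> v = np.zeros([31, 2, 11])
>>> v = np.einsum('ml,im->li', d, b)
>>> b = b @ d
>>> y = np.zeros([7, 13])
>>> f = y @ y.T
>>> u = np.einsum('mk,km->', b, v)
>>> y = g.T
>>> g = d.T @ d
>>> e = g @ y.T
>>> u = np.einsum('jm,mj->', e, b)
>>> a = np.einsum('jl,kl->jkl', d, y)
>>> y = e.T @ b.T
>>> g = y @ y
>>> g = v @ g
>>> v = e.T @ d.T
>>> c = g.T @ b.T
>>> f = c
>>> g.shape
(7, 31)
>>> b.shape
(31, 7)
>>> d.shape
(37, 7)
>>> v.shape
(31, 37)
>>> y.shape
(31, 31)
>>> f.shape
(31, 31)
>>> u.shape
()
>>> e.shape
(7, 31)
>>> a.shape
(37, 31, 7)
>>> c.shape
(31, 31)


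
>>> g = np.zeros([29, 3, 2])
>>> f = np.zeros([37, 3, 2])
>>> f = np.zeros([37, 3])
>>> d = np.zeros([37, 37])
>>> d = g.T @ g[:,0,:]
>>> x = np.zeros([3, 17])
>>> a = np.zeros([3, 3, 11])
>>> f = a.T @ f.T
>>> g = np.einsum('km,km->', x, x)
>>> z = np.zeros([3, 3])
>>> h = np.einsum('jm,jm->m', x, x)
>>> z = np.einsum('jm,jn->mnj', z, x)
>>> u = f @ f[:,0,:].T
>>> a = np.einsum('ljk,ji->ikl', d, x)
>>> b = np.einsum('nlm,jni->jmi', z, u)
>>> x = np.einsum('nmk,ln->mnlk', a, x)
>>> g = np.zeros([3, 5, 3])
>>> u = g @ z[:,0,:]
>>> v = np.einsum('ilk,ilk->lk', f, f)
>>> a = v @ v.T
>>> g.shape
(3, 5, 3)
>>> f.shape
(11, 3, 37)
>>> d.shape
(2, 3, 2)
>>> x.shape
(2, 17, 3, 2)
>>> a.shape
(3, 3)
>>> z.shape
(3, 17, 3)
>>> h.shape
(17,)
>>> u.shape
(3, 5, 3)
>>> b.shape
(11, 3, 11)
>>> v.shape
(3, 37)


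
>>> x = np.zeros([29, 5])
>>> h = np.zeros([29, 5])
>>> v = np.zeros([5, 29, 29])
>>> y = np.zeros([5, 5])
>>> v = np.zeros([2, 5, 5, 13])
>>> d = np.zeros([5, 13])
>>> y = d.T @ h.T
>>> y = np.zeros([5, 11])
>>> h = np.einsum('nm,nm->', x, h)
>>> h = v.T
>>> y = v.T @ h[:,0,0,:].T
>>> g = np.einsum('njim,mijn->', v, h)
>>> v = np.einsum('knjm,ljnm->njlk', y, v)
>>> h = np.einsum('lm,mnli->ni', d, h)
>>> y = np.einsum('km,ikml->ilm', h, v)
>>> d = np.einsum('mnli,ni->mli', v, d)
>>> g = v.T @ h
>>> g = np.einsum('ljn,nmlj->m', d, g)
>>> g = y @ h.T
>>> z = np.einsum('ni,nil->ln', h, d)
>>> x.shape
(29, 5)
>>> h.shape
(5, 2)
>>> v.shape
(5, 5, 2, 13)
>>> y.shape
(5, 13, 2)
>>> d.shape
(5, 2, 13)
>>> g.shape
(5, 13, 5)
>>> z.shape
(13, 5)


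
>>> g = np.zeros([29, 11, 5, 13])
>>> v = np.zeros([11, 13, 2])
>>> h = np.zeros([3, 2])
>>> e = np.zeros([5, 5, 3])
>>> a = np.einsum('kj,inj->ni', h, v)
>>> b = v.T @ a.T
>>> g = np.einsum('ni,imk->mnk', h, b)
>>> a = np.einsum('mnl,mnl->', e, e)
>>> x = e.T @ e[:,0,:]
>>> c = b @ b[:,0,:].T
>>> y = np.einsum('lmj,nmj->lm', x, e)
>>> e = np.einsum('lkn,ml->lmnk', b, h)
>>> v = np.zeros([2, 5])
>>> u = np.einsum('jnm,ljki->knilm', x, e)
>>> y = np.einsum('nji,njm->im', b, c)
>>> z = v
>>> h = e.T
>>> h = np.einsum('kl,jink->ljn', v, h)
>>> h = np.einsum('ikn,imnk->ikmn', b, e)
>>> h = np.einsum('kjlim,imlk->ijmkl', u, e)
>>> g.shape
(13, 3, 13)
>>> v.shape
(2, 5)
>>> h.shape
(2, 5, 3, 13, 13)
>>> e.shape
(2, 3, 13, 13)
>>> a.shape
()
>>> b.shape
(2, 13, 13)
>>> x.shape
(3, 5, 3)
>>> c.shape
(2, 13, 2)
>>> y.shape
(13, 2)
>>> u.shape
(13, 5, 13, 2, 3)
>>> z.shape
(2, 5)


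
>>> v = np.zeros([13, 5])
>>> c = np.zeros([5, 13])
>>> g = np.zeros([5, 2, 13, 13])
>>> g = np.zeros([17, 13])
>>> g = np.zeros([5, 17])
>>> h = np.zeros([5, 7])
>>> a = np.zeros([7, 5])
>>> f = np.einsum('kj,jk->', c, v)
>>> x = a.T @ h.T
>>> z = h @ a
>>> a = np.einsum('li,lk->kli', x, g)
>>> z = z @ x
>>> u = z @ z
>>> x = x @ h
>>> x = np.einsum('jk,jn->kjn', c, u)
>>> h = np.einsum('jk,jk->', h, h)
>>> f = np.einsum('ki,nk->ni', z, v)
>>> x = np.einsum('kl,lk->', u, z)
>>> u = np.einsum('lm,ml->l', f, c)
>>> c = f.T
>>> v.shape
(13, 5)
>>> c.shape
(5, 13)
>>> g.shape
(5, 17)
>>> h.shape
()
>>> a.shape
(17, 5, 5)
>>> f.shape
(13, 5)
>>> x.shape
()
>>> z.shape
(5, 5)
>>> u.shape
(13,)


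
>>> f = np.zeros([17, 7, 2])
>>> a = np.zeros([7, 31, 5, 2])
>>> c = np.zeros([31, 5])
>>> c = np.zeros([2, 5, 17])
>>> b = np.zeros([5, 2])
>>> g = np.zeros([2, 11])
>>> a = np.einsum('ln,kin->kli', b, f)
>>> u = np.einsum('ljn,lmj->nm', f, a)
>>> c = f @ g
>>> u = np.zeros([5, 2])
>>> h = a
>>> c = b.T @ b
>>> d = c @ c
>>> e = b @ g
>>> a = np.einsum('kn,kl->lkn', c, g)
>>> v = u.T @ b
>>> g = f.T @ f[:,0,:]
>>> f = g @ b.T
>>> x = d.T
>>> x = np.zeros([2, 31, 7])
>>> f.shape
(2, 7, 5)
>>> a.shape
(11, 2, 2)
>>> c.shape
(2, 2)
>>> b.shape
(5, 2)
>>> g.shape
(2, 7, 2)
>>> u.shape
(5, 2)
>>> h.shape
(17, 5, 7)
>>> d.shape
(2, 2)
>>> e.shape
(5, 11)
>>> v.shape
(2, 2)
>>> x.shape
(2, 31, 7)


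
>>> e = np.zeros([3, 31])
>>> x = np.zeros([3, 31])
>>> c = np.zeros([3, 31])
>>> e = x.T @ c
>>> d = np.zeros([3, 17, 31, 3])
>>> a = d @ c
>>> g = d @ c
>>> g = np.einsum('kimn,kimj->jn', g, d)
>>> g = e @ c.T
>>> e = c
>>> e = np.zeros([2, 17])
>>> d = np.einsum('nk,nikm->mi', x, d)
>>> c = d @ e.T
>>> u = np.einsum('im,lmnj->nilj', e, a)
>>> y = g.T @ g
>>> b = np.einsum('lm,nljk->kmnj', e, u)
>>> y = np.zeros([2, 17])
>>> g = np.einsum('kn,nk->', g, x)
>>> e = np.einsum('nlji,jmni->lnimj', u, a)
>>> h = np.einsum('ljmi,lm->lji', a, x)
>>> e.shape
(2, 31, 31, 17, 3)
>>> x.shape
(3, 31)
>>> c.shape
(3, 2)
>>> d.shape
(3, 17)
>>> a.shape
(3, 17, 31, 31)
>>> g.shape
()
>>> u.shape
(31, 2, 3, 31)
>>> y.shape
(2, 17)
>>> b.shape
(31, 17, 31, 3)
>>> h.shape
(3, 17, 31)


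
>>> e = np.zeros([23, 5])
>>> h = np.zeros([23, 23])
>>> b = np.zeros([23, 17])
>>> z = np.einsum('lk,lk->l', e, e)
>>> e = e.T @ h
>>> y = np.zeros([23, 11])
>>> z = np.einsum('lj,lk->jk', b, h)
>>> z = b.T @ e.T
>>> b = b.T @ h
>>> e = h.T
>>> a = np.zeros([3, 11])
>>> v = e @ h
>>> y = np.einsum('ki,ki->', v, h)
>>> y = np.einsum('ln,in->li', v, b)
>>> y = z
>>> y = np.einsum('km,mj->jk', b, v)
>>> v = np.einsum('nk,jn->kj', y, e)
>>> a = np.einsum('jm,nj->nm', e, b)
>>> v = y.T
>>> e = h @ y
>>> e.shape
(23, 17)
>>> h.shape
(23, 23)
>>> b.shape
(17, 23)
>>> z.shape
(17, 5)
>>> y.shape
(23, 17)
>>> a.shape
(17, 23)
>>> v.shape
(17, 23)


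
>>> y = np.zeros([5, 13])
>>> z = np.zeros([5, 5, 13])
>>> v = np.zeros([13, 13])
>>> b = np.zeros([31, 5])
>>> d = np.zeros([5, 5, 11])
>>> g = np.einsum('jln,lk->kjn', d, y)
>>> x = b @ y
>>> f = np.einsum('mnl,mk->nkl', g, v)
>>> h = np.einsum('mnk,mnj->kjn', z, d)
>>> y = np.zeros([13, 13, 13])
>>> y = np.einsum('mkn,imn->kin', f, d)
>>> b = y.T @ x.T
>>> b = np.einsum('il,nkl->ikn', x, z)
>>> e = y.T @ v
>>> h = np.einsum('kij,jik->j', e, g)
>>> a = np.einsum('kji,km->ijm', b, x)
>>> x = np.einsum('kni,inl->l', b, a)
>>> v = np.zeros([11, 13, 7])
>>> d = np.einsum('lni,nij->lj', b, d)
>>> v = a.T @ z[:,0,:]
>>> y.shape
(13, 5, 11)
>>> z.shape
(5, 5, 13)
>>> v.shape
(13, 5, 13)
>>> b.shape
(31, 5, 5)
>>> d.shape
(31, 11)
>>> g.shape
(13, 5, 11)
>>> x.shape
(13,)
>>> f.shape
(5, 13, 11)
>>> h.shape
(13,)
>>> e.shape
(11, 5, 13)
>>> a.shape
(5, 5, 13)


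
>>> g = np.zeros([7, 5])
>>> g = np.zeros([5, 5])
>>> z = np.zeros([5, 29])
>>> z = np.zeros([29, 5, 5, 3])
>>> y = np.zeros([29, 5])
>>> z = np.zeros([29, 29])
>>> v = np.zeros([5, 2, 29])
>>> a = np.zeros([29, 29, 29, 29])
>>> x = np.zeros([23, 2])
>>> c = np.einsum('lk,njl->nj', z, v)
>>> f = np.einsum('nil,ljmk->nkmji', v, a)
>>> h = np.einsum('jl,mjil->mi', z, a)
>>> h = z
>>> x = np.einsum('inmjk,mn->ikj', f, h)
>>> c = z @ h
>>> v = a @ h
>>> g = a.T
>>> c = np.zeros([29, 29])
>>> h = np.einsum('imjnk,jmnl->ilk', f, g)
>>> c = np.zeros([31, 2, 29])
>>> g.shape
(29, 29, 29, 29)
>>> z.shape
(29, 29)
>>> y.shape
(29, 5)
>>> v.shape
(29, 29, 29, 29)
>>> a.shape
(29, 29, 29, 29)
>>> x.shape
(5, 2, 29)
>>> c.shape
(31, 2, 29)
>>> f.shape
(5, 29, 29, 29, 2)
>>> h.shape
(5, 29, 2)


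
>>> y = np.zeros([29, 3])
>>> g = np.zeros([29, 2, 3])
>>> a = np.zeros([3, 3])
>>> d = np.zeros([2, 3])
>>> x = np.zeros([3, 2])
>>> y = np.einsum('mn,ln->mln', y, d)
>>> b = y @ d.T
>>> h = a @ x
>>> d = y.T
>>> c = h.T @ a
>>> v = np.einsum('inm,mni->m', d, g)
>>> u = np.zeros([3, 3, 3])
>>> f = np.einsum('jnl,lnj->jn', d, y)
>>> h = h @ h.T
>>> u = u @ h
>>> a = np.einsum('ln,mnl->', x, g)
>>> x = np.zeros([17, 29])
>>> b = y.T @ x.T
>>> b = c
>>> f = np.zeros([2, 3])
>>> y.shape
(29, 2, 3)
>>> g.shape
(29, 2, 3)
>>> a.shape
()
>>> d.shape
(3, 2, 29)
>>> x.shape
(17, 29)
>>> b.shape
(2, 3)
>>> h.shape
(3, 3)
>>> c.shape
(2, 3)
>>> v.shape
(29,)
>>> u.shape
(3, 3, 3)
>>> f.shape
(2, 3)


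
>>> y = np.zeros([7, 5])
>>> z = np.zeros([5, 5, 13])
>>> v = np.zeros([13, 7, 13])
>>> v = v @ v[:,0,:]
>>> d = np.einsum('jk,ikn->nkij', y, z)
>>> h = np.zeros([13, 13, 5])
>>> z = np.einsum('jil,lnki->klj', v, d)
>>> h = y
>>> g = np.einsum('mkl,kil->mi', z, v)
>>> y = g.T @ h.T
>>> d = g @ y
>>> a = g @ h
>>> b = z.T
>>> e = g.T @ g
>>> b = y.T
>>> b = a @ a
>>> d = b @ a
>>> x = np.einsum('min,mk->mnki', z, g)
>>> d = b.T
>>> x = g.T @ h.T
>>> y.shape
(7, 7)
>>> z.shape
(5, 13, 13)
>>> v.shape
(13, 7, 13)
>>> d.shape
(5, 5)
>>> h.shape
(7, 5)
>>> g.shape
(5, 7)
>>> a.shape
(5, 5)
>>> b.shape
(5, 5)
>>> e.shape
(7, 7)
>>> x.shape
(7, 7)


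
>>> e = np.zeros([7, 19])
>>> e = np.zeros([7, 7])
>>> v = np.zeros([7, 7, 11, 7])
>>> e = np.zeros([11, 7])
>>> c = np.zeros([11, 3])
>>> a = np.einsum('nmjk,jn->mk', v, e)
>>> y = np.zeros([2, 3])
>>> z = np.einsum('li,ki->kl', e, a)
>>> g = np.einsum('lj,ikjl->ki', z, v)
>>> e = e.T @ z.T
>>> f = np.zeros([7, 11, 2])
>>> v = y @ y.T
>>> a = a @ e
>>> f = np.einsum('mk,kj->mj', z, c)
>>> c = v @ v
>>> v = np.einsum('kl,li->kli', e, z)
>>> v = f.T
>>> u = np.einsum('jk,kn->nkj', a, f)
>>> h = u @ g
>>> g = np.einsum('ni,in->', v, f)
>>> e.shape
(7, 7)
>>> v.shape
(3, 7)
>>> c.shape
(2, 2)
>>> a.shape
(7, 7)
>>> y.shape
(2, 3)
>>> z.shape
(7, 11)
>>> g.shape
()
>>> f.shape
(7, 3)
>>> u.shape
(3, 7, 7)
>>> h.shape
(3, 7, 7)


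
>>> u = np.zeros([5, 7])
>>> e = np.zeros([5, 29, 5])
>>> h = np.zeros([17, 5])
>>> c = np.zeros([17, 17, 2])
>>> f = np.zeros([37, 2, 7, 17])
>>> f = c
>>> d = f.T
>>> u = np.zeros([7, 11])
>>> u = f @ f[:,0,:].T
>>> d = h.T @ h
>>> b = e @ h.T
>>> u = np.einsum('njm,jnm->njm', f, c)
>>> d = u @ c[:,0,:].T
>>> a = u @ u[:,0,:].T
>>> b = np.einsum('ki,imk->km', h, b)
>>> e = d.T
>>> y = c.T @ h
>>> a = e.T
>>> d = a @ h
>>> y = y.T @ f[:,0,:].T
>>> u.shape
(17, 17, 2)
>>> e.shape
(17, 17, 17)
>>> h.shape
(17, 5)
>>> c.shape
(17, 17, 2)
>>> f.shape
(17, 17, 2)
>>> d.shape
(17, 17, 5)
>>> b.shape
(17, 29)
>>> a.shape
(17, 17, 17)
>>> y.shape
(5, 17, 17)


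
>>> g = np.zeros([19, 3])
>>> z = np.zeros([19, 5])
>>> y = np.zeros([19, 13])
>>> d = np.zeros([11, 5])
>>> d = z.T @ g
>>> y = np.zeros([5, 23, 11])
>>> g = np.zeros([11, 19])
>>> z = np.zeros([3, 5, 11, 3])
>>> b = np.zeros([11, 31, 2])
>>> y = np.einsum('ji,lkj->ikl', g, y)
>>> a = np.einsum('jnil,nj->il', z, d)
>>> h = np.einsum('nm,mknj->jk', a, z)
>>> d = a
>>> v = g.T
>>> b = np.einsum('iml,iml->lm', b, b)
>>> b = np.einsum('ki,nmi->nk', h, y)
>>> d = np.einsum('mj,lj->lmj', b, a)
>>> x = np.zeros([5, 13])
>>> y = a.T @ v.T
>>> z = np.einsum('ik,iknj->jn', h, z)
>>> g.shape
(11, 19)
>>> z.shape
(3, 11)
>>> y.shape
(3, 19)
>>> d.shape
(11, 19, 3)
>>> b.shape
(19, 3)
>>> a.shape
(11, 3)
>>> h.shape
(3, 5)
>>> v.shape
(19, 11)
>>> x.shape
(5, 13)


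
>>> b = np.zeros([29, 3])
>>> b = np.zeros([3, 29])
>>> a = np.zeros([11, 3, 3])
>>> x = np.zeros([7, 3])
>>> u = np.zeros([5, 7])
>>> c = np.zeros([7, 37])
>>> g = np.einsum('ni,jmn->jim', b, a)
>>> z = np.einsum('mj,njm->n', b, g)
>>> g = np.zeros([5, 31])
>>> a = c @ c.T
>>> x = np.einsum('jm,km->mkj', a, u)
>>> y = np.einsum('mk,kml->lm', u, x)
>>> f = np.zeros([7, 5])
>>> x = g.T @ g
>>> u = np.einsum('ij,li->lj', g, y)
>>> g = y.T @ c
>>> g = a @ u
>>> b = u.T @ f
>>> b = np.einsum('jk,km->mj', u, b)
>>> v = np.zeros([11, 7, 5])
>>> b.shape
(5, 7)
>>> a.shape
(7, 7)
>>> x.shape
(31, 31)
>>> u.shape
(7, 31)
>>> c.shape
(7, 37)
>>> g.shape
(7, 31)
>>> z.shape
(11,)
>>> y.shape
(7, 5)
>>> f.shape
(7, 5)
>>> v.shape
(11, 7, 5)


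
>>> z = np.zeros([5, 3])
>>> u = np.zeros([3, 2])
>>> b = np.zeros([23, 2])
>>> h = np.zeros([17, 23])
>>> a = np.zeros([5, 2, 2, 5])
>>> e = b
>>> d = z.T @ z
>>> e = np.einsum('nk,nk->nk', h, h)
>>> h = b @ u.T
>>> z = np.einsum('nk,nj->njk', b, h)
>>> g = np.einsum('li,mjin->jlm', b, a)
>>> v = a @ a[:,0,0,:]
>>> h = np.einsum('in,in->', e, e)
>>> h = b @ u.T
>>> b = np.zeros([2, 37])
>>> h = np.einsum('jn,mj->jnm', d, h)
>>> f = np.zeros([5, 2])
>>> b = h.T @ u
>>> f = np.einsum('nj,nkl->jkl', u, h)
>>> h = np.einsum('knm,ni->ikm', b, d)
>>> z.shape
(23, 3, 2)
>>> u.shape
(3, 2)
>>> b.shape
(23, 3, 2)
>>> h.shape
(3, 23, 2)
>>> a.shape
(5, 2, 2, 5)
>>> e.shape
(17, 23)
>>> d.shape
(3, 3)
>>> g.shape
(2, 23, 5)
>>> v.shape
(5, 2, 2, 5)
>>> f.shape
(2, 3, 23)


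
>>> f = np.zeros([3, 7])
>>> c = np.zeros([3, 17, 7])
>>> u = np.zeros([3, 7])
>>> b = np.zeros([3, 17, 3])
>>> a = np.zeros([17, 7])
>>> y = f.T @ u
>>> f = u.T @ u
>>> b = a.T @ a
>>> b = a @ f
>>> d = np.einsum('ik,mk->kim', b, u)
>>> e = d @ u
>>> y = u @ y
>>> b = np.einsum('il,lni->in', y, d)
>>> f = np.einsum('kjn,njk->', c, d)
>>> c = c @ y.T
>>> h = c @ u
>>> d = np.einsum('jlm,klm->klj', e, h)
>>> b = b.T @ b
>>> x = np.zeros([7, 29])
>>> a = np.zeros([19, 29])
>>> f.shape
()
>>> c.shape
(3, 17, 3)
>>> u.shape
(3, 7)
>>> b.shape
(17, 17)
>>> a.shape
(19, 29)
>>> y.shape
(3, 7)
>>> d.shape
(3, 17, 7)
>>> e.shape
(7, 17, 7)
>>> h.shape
(3, 17, 7)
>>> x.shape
(7, 29)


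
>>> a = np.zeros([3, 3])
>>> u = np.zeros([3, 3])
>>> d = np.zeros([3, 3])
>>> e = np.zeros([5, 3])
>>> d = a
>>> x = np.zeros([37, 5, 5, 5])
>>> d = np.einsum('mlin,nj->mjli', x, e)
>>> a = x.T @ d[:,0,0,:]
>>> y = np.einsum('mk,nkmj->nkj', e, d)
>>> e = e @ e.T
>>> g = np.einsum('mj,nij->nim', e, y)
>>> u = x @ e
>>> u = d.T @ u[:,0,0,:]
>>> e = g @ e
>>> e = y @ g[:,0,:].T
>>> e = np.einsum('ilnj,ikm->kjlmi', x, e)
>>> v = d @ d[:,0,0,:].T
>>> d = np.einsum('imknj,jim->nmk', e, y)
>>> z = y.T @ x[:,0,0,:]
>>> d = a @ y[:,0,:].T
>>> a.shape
(5, 5, 5, 5)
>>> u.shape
(5, 5, 3, 5)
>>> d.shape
(5, 5, 5, 37)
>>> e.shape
(3, 5, 5, 37, 37)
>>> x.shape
(37, 5, 5, 5)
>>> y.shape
(37, 3, 5)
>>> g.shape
(37, 3, 5)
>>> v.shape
(37, 3, 5, 37)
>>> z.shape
(5, 3, 5)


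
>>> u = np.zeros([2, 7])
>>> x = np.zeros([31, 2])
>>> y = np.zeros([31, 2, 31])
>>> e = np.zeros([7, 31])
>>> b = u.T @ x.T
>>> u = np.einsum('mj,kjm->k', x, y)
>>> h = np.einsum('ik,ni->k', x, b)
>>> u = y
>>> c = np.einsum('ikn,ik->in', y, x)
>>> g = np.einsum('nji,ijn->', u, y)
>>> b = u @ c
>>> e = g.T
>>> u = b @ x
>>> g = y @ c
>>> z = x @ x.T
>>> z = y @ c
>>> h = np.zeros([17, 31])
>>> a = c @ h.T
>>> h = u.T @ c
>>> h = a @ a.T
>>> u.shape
(31, 2, 2)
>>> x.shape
(31, 2)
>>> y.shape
(31, 2, 31)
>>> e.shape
()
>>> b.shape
(31, 2, 31)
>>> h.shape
(31, 31)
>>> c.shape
(31, 31)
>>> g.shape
(31, 2, 31)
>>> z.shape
(31, 2, 31)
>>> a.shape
(31, 17)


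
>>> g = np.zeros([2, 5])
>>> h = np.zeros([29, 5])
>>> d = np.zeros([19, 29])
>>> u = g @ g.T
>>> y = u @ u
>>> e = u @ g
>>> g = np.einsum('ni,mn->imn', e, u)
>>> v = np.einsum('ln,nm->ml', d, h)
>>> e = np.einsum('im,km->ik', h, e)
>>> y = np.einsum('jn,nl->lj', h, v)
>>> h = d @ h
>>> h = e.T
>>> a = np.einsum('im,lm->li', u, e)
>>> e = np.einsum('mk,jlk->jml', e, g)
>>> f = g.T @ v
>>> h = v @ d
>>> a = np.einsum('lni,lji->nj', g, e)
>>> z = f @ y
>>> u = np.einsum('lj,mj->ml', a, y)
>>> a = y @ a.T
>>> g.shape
(5, 2, 2)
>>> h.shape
(5, 29)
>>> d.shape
(19, 29)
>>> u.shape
(19, 2)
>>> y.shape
(19, 29)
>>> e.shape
(5, 29, 2)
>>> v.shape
(5, 19)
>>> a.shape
(19, 2)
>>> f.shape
(2, 2, 19)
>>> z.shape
(2, 2, 29)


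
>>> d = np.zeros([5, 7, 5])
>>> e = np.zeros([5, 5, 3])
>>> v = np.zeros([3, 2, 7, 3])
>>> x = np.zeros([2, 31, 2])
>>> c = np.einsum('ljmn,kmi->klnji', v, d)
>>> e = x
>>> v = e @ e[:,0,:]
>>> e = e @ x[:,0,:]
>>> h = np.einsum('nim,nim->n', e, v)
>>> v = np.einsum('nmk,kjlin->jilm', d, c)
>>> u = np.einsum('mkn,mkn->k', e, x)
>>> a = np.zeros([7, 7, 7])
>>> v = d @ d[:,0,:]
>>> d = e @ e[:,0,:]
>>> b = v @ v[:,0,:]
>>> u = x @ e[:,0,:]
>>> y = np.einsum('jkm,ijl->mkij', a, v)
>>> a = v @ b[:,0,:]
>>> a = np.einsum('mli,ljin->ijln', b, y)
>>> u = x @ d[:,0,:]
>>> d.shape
(2, 31, 2)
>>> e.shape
(2, 31, 2)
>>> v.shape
(5, 7, 5)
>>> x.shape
(2, 31, 2)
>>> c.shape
(5, 3, 3, 2, 5)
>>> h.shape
(2,)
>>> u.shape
(2, 31, 2)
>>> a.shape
(5, 7, 7, 7)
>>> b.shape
(5, 7, 5)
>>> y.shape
(7, 7, 5, 7)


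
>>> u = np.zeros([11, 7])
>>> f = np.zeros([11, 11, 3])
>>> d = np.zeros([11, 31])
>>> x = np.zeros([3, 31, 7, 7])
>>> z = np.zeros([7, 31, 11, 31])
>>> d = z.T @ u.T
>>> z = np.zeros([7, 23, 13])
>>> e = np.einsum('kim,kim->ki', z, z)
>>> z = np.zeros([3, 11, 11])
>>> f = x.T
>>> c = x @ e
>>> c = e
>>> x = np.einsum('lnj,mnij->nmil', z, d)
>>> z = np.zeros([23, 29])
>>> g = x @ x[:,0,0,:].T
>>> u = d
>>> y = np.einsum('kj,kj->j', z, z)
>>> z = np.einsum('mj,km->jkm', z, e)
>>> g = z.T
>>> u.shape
(31, 11, 31, 11)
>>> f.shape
(7, 7, 31, 3)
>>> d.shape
(31, 11, 31, 11)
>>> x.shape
(11, 31, 31, 3)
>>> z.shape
(29, 7, 23)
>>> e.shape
(7, 23)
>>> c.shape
(7, 23)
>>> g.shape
(23, 7, 29)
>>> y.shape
(29,)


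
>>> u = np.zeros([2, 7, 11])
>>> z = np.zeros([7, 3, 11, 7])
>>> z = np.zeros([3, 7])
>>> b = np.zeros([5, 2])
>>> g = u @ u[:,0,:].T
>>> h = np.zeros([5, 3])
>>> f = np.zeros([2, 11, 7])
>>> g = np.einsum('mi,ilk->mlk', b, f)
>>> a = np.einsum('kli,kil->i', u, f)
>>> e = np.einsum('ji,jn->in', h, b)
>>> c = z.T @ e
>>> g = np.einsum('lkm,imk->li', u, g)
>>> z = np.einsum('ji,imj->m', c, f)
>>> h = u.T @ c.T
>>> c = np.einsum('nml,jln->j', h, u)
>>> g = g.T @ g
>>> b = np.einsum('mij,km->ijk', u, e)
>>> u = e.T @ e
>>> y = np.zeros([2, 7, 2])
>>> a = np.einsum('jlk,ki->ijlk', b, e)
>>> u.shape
(2, 2)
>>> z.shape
(11,)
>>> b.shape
(7, 11, 3)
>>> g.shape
(5, 5)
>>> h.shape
(11, 7, 7)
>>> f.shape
(2, 11, 7)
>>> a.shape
(2, 7, 11, 3)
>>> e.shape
(3, 2)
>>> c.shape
(2,)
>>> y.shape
(2, 7, 2)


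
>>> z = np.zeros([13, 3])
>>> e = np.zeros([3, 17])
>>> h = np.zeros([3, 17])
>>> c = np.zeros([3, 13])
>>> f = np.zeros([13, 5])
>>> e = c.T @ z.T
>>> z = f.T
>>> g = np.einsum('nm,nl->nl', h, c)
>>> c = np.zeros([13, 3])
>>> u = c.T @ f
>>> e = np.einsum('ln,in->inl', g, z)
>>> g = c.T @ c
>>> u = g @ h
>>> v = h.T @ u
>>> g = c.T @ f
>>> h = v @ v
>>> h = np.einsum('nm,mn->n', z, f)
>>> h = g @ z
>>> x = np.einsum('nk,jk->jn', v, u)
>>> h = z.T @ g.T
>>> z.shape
(5, 13)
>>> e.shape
(5, 13, 3)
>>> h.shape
(13, 3)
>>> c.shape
(13, 3)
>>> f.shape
(13, 5)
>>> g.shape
(3, 5)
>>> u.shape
(3, 17)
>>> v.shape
(17, 17)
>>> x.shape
(3, 17)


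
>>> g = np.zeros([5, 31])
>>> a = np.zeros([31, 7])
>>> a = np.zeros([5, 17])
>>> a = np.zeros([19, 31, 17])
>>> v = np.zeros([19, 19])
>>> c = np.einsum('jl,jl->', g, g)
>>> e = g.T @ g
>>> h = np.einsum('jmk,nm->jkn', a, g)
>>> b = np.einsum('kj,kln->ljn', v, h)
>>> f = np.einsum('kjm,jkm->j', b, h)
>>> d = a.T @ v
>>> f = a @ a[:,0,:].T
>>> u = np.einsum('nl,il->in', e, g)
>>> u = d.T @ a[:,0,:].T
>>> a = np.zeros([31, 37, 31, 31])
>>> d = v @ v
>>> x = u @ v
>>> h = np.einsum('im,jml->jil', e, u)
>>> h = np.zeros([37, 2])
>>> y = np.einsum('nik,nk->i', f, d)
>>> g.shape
(5, 31)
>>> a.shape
(31, 37, 31, 31)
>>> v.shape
(19, 19)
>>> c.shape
()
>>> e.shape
(31, 31)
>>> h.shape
(37, 2)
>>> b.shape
(17, 19, 5)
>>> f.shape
(19, 31, 19)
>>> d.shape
(19, 19)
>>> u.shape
(19, 31, 19)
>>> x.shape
(19, 31, 19)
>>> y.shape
(31,)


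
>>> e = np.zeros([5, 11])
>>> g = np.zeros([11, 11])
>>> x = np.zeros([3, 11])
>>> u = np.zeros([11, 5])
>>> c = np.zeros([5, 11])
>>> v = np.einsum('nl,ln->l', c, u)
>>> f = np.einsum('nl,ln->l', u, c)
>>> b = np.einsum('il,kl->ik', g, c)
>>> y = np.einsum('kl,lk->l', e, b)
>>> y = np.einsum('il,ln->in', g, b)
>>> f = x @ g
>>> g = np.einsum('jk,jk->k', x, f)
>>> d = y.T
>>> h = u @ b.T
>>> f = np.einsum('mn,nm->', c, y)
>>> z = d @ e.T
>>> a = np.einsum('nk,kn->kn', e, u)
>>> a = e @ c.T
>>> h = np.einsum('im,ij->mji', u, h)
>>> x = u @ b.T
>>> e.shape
(5, 11)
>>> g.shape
(11,)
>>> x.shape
(11, 11)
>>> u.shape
(11, 5)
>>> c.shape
(5, 11)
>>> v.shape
(11,)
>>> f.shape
()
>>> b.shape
(11, 5)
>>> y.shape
(11, 5)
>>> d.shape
(5, 11)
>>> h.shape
(5, 11, 11)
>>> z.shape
(5, 5)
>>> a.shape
(5, 5)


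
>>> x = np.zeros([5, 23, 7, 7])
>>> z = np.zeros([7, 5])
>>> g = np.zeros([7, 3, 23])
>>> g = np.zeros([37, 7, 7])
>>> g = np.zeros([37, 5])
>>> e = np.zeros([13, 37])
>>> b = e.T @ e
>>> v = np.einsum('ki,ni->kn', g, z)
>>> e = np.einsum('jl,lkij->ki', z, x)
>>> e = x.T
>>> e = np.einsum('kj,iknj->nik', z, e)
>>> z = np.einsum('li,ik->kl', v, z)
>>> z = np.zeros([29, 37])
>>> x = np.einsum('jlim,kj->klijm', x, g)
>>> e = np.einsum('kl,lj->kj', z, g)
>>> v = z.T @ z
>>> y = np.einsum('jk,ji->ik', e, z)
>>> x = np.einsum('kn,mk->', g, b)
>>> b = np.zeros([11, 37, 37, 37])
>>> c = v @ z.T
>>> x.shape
()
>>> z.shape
(29, 37)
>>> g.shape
(37, 5)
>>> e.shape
(29, 5)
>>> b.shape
(11, 37, 37, 37)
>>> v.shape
(37, 37)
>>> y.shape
(37, 5)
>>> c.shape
(37, 29)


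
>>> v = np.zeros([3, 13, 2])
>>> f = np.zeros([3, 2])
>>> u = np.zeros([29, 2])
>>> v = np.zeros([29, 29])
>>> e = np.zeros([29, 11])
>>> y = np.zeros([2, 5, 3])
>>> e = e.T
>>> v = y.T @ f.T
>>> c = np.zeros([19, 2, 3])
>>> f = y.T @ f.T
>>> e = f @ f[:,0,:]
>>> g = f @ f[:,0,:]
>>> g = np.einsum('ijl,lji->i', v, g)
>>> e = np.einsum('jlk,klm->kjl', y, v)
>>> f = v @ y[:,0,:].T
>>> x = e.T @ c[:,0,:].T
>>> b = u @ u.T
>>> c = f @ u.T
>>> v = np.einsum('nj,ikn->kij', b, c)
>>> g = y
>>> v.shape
(5, 3, 29)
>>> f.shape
(3, 5, 2)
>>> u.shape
(29, 2)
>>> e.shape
(3, 2, 5)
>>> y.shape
(2, 5, 3)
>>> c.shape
(3, 5, 29)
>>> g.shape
(2, 5, 3)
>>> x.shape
(5, 2, 19)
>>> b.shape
(29, 29)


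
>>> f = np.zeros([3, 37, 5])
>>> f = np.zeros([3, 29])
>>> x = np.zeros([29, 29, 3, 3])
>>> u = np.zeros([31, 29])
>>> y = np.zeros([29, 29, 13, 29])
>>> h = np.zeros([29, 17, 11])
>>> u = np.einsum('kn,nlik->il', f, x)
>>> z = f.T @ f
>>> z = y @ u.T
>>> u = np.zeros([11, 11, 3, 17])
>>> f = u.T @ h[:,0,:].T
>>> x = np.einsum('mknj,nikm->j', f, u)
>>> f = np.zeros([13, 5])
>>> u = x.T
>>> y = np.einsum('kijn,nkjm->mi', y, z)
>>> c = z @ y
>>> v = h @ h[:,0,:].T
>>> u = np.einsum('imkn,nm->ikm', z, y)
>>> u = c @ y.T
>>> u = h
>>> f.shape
(13, 5)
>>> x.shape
(29,)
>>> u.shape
(29, 17, 11)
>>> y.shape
(3, 29)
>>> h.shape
(29, 17, 11)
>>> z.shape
(29, 29, 13, 3)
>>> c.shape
(29, 29, 13, 29)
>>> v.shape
(29, 17, 29)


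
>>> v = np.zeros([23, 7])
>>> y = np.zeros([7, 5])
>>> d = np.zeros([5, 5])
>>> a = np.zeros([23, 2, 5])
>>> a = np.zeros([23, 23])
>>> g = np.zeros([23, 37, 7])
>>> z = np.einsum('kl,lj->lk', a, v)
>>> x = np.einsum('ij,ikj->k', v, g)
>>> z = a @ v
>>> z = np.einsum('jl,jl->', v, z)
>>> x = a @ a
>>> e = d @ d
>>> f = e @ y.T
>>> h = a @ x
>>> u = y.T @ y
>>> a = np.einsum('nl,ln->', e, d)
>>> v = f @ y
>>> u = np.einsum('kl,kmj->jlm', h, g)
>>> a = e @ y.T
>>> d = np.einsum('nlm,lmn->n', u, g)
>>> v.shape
(5, 5)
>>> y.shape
(7, 5)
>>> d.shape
(7,)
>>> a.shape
(5, 7)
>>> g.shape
(23, 37, 7)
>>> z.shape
()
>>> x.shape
(23, 23)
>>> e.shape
(5, 5)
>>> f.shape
(5, 7)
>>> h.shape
(23, 23)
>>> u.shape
(7, 23, 37)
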